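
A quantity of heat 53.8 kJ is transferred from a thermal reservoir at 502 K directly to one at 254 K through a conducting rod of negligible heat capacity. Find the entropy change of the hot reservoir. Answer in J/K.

ΔS_hot = -107 J/K

The hot reservoir loses heat Q, so ΔS_hot = −Q/T_H = −53800/502 = -107 J/K.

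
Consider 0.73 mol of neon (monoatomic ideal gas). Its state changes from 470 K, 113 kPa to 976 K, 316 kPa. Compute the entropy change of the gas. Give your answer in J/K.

ΔS = 4.85 J/K

ΔS = nC_p ln(T₂/T₁) − nR ln(P₂/P₁), with C_p = 5R/2 = 20.79 J mol⁻¹ K⁻¹ for a monoatomic ideal gas.
ΔS = 0.73 × [20.79 × ln(976/470) − 8.314 × ln(316/113)] = 4.85 J/K.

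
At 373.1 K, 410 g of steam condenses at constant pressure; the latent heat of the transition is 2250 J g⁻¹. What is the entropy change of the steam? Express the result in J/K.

Heat released by the substance: Q = −mL = −410 × 2250 = −922500 J.
At constant T, ΔS = Q_rev/T = −922500 / 373.1 = -2470 J/K.

ΔS = -2470 J/K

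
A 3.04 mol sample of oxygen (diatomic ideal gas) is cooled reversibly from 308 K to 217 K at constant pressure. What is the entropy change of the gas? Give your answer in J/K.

ΔS = -31 J/K

At constant pressure, ΔS = nC_p ln(T₂/T₁) with C_p = 7R/2 = 29.1 J mol⁻¹ K⁻¹.
ΔS = 3.04 × 29.1 × ln(217/308) = -31 J/K.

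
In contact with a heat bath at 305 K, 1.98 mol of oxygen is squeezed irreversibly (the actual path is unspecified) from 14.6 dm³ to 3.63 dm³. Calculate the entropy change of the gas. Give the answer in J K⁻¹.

Entropy is a state function, so ΔS_gas depends only on the end states.
For an isothermal ideal gas ΔS_gas = nR ln(V₂/V₁) = 1.98 × 8.314 × ln(3.63/14.6) = -22.9 J/K.

ΔS_gas = -22.9 J/K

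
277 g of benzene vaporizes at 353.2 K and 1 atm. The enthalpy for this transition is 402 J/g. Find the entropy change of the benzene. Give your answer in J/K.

Heat absorbed by the substance: Q = mL = 277 × 402 = 111354 J.
At constant T, ΔS = Q_rev/T = 111354 / 353.2 = 315 J/K.

ΔS = 315 J/K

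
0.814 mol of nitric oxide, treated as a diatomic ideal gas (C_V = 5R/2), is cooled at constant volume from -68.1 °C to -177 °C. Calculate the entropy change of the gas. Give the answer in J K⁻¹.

In kelvin: T₁ = 205.05 K, T₂ = 96.15 K. At constant volume, ΔS = nC_V ln(T₂/T₁) with C_V = 5R/2 = 20.79 J mol⁻¹ K⁻¹.
ΔS = 0.814 × 20.79 × ln(96.15/205.05) = -12.8 J/K.

ΔS = -12.8 J/K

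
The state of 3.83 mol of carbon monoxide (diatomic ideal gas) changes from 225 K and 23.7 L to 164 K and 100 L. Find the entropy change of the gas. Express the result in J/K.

Entropy is a state function: ΔS = nC_V ln(T₂/T₁) + nR ln(V₂/V₁), with C_V = 5R/2 = 20.79 J mol⁻¹ K⁻¹ for a diatomic ideal gas.
ΔS = 3.83 × [20.79 × ln(164/225) + 8.314 × ln(100/23.7)] = 20.7 J/K.

ΔS = 20.7 J/K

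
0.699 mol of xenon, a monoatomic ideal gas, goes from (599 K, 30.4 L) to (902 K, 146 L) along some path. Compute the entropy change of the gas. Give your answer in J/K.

Entropy is a state function: ΔS = nC_V ln(T₂/T₁) + nR ln(V₂/V₁), with C_V = 3R/2 = 12.47 J mol⁻¹ K⁻¹ for a monoatomic ideal gas.
ΔS = 0.699 × [12.47 × ln(902/599) + 8.314 × ln(146/30.4)] = 12.7 J/K.

ΔS = 12.7 J/K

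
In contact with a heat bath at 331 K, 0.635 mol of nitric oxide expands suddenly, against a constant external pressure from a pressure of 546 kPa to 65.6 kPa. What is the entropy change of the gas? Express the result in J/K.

Entropy is a state function, so ΔS_gas depends only on the end states.
For an isothermal ideal gas ΔS_gas = nR ln(P₁/P₂) = 0.635 × 8.314 × ln(546/65.6) = 11.2 J/K.

ΔS_gas = 11.2 J/K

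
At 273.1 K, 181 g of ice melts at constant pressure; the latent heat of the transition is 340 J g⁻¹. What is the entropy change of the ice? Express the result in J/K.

ΔS = 225 J/K

Heat absorbed by the substance: Q = mL = 181 × 340 = 61540 J.
At constant T, ΔS = Q_rev/T = 61540 / 273.1 = 225 J/K.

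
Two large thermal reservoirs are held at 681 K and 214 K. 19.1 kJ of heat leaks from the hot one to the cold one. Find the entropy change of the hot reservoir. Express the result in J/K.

ΔS_hot = -28 J/K

The hot reservoir loses heat Q, so ΔS_hot = −Q/T_H = −19100/681 = -28 J/K.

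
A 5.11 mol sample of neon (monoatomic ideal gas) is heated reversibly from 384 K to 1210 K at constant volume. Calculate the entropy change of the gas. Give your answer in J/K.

At constant volume, ΔS = nC_V ln(T₂/T₁) with C_V = 3R/2 = 12.47 J mol⁻¹ K⁻¹.
ΔS = 5.11 × 12.47 × ln(1210/384) = 73.1 J/K.

ΔS = 73.1 J/K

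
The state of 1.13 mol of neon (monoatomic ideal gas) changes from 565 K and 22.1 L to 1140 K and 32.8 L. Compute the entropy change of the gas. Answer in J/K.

ΔS = 13.6 J/K

Entropy is a state function: ΔS = nC_V ln(T₂/T₁) + nR ln(V₂/V₁), with C_V = 3R/2 = 12.47 J mol⁻¹ K⁻¹ for a monoatomic ideal gas.
ΔS = 1.13 × [12.47 × ln(1140/565) + 8.314 × ln(32.8/22.1)] = 13.6 J/K.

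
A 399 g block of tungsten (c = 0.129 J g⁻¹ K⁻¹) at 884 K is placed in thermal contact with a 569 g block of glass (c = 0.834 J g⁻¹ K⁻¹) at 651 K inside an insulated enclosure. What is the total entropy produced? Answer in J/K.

ΔS_total = 2.36 J/K

Energy balance: T_f = (m₁c₁T₁ + m₂c₂T₂)/(m₁c₁ + m₂c₂) = 673.8 K.
ΔS₁ = m₁c₁ ln(T_f/T₁) = 51.471 × ln(673.8/884) = -13.98 J/K.
ΔS₂ = m₂c₂ ln(T_f/T₂) = 474.546 × ln(673.8/651) = 16.34 J/K.
ΔS_total = -13.98 + 16.34 = 2.36 J/K.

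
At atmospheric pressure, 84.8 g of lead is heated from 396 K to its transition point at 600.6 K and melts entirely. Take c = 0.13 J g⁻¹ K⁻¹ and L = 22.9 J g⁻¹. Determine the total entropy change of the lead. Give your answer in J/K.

Warming step: ΔS₁ = m c ln(T_tr/T_i) = 84.8 × 0.13 × ln(600.6/396) = 4.592 J/K.
Phase change: ΔS₂ = +mL/T_tr = 84.8 × 22.9 / 600.6 = 3.233 J/K.
ΔS_total = (4.592) + (3.233) = 7.82 J/K.

ΔS = 7.82 J/K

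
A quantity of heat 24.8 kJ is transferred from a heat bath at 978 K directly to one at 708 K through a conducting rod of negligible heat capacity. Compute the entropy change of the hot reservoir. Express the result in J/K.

The hot reservoir loses heat Q, so ΔS_hot = −Q/T_H = −24800/978 = -25.4 J/K.

ΔS_hot = -25.4 J/K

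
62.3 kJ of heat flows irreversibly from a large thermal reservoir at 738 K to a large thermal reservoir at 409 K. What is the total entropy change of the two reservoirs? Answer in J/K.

ΔS_total = 67.9 J/K

ΔS_hot = −Q/T_H = −62300/738 = -84.42 J/K and ΔS_cold = +Q/T_C = 62300/409 = 152.3 J/K.
ΔS_total = -84.42 + 152.3 = 67.9 J/K, positive as the second law requires.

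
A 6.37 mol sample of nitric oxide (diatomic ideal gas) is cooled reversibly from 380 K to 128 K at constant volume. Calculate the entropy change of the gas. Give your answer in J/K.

ΔS = -144 J/K

At constant volume, ΔS = nC_V ln(T₂/T₁) with C_V = 5R/2 = 20.79 J mol⁻¹ K⁻¹.
ΔS = 6.37 × 20.79 × ln(128/380) = -144 J/K.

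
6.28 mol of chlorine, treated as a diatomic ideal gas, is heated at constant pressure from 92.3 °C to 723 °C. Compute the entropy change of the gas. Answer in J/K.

In kelvin: T₁ = 365.45 K, T₂ = 996.15 K. At constant pressure, ΔS = nC_p ln(T₂/T₁) with C_p = 7R/2 = 29.1 J mol⁻¹ K⁻¹.
ΔS = 6.28 × 29.1 × ln(996.15/365.45) = 183 J/K.

ΔS = 183 J/K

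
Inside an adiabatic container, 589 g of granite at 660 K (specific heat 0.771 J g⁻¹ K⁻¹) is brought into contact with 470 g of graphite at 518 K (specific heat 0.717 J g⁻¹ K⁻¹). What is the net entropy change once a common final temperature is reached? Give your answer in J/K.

Energy balance: T_f = (m₁c₁T₁ + m₂c₂T₂)/(m₁c₁ + m₂c₂) = 599.51 K.
ΔS₁ = m₁c₁ ln(T_f/T₁) = 454.119 × ln(599.51/660) = -43.65 J/K.
ΔS₂ = m₂c₂ ln(T_f/T₂) = 336.99 × ln(599.51/518) = 49.25 J/K.
ΔS_total = -43.65 + 49.25 = 5.6 J/K.

ΔS_total = 5.6 J/K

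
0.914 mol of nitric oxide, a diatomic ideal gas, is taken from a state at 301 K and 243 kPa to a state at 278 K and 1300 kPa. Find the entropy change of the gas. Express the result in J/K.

ΔS = -14.9 J/K

ΔS = nC_p ln(T₂/T₁) − nR ln(P₂/P₁), with C_p = 7R/2 = 29.1 J mol⁻¹ K⁻¹ for a diatomic ideal gas.
ΔS = 0.914 × [29.1 × ln(278/301) − 8.314 × ln(1300/243)] = -14.9 J/K.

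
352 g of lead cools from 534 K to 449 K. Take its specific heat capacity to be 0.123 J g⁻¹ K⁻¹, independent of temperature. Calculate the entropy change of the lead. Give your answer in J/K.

ΔS = ∫dQ_rev/T = m c ln(T₂/T₁) = 352 × 0.123 × ln(449/534) = -7.51 J/K.

ΔS = -7.51 J/K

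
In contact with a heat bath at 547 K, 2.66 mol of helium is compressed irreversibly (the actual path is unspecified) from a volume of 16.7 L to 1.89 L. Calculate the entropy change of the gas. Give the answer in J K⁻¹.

Entropy is a state function, so ΔS_gas depends only on the end states.
For an isothermal ideal gas ΔS_gas = nR ln(V₂/V₁) = 2.66 × 8.314 × ln(1.89/16.7) = -48.2 J/K.

ΔS_gas = -48.2 J/K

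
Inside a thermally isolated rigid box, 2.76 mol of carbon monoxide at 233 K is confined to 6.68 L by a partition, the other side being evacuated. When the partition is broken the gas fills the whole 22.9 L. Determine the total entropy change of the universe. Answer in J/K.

ΔS_universe = 28.3 J/K

For an ideal gas in free expansion Q = 0 and W = 0, so T is unchanged.
Entropy is a state function; using a reversible isothermal path, ΔS_gas = nR ln(V₂/V₁) = 2.76 × 8.314 × ln(22.9/6.68) = 28.3 J/K.
The insulated surroundings exchange no heat, so ΔS_surr = 0 and ΔS_universe = ΔS_gas.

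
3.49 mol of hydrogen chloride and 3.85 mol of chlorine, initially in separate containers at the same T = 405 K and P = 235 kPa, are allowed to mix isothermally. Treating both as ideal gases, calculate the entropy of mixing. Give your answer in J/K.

ΔS_mix = 42.2 J/K

Mole fractions: x_A = 3.49/7.34 = 0.475, x_B = 0.525.
ΔS_mix = −R(n_A ln x_A + n_B ln x_B) = −8.314 × (3.49 ln 0.475 + 3.85 ln 0.525) = 42.2 J/K.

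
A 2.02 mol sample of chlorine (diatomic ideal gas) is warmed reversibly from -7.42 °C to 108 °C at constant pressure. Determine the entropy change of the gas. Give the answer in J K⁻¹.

In kelvin: T₁ = 265.73 K, T₂ = 381.15 K. At constant pressure, ΔS = nC_p ln(T₂/T₁) with C_p = 7R/2 = 29.1 J mol⁻¹ K⁻¹.
ΔS = 2.02 × 29.1 × ln(381.15/265.73) = 21.2 J/K.

ΔS = 21.2 J/K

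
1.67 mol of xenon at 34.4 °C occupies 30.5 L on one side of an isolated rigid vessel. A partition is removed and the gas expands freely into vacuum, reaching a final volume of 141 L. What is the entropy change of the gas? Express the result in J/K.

For an ideal gas in free expansion Q = 0 and W = 0, so T is unchanged.
Entropy is a state function; using a reversible isothermal path, ΔS_gas = nR ln(V₂/V₁) = 1.67 × 8.314 × ln(141/30.5) = 21.3 J/K.

ΔS_gas = 21.3 J/K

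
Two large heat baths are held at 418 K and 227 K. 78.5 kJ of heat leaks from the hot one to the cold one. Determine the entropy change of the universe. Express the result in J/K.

ΔS_total = 158 J/K

ΔS_hot = −Q/T_H = −78500/418 = -187.8 J/K and ΔS_cold = +Q/T_C = 78500/227 = 345.8 J/K.
ΔS_total = -187.8 + 345.8 = 158 J/K, positive as the second law requires.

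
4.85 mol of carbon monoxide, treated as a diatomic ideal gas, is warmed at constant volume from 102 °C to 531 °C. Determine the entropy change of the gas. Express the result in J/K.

ΔS = 76.9 J/K

In kelvin: T₁ = 375.15 K, T₂ = 804.15 K. At constant volume, ΔS = nC_V ln(T₂/T₁) with C_V = 5R/2 = 20.79 J mol⁻¹ K⁻¹.
ΔS = 4.85 × 20.79 × ln(804.15/375.15) = 76.9 J/K.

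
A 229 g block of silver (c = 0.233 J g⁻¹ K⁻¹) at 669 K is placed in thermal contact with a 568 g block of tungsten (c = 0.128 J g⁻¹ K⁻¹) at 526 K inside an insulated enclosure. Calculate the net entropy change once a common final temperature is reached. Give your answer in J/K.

Energy balance: T_f = (m₁c₁T₁ + m₂c₂T₂)/(m₁c₁ + m₂c₂) = 586.53 K.
ΔS₁ = m₁c₁ ln(T_f/T₁) = 53.357 × ln(586.53/669) = -7.02 J/K.
ΔS₂ = m₂c₂ ln(T_f/T₂) = 72.704 × ln(586.53/526) = 7.919 J/K.
ΔS_total = -7.02 + 7.919 = 0.899 J/K.

ΔS_total = 0.899 J/K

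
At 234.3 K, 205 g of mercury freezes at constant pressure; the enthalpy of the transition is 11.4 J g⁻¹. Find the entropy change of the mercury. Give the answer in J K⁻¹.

ΔS = -9.97 J/K

Heat released by the substance: Q = −mL = −205 × 11.4 = −2337 J.
At constant T, ΔS = Q_rev/T = −2337 / 234.3 = -9.97 J/K.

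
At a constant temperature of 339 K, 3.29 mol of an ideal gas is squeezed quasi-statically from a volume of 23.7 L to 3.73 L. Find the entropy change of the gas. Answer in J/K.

For an isothermal ideal gas ΔS_gas = nR ln(V₂/V₁) = 3.29 × 8.314 × ln(3.73/23.7) = -50.6 J/K.

ΔS_gas = -50.6 J/K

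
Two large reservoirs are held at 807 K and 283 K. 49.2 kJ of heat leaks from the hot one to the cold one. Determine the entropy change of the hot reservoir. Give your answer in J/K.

The hot reservoir loses heat Q, so ΔS_hot = −Q/T_H = −49200/807 = -61 J/K.

ΔS_hot = -61 J/K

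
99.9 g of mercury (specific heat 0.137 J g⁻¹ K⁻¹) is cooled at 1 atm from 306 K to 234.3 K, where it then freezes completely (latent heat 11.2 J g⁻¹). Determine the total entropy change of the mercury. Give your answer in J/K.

Cooling step: ΔS₁ = m c ln(T_tr/T_i) = 99.9 × 0.137 × ln(234.3/306) = -3.654 J/K.
Phase change: ΔS₂ = −mL/T_tr = −99.9 × 11.2 / 234.3 = -4.775 J/K.
ΔS_total = (-3.654) + (-4.775) = -8.43 J/K.

ΔS = -8.43 J/K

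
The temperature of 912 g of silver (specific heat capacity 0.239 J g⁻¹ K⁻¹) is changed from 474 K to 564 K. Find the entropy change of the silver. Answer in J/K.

ΔS = ∫dQ_rev/T = m c ln(T₂/T₁) = 912 × 0.239 × ln(564/474) = 37.9 J/K.

ΔS = 37.9 J/K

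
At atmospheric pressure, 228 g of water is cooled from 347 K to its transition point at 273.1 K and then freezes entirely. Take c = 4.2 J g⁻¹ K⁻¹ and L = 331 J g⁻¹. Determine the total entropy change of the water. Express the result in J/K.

Cooling step: ΔS₁ = m c ln(T_tr/T_i) = 228 × 4.2 × ln(273.1/347) = -229.3 J/K.
Phase change: ΔS₂ = −mL/T_tr = −228 × 331 / 273.1 = -276.3 J/K.
ΔS_total = (-229.3) + (-276.3) = -506 J/K.

ΔS = -506 J/K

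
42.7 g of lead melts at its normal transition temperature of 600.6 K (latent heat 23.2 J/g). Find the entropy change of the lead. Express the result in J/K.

ΔS = 1.65 J/K

Heat absorbed by the substance: Q = mL = 42.7 × 23.2 = 990.64 J.
At constant T, ΔS = Q_rev/T = 990.64 / 600.6 = 1.65 J/K.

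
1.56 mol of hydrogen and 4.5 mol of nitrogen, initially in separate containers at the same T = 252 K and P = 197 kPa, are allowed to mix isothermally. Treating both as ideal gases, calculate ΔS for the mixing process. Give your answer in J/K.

ΔS_mix = 28.7 J/K

Mole fractions: x_A = 1.56/6.06 = 0.257, x_B = 0.743.
ΔS_mix = −R(n_A ln x_A + n_B ln x_B) = −8.314 × (1.56 ln 0.257 + 4.5 ln 0.743) = 28.7 J/K.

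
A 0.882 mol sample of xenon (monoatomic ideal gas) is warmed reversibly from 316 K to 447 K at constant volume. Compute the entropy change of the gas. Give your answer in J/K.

ΔS = 3.81 J/K

At constant volume, ΔS = nC_V ln(T₂/T₁) with C_V = 3R/2 = 12.47 J mol⁻¹ K⁻¹.
ΔS = 0.882 × 12.47 × ln(447/316) = 3.81 J/K.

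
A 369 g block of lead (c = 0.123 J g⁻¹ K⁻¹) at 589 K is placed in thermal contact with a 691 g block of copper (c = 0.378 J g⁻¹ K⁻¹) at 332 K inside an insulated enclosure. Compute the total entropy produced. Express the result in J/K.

Energy balance: T_f = (m₁c₁T₁ + m₂c₂T₂)/(m₁c₁ + m₂c₂) = 370.05 K.
ΔS₁ = m₁c₁ ln(T_f/T₁) = 45.387 × ln(370.05/589) = -21.1 J/K.
ΔS₂ = m₂c₂ ln(T_f/T₂) = 261.198 × ln(370.05/332) = 28.34 J/K.
ΔS_total = -21.1 + 28.34 = 7.24 J/K.

ΔS_total = 7.24 J/K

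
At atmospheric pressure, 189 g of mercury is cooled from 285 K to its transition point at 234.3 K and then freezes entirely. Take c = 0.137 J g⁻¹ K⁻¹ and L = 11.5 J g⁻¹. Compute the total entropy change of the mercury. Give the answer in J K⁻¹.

Cooling step: ΔS₁ = m c ln(T_tr/T_i) = 189 × 0.137 × ln(234.3/285) = -5.072 J/K.
Phase change: ΔS₂ = −mL/T_tr = −189 × 11.5 / 234.3 = -9.277 J/K.
ΔS_total = (-5.072) + (-9.277) = -14.3 J/K.

ΔS = -14.3 J/K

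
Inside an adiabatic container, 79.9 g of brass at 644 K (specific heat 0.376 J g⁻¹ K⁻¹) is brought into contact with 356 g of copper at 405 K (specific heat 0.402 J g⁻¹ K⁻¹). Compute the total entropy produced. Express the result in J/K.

ΔS_total = 2.94 J/K

Energy balance: T_f = (m₁c₁T₁ + m₂c₂T₂)/(m₁c₁ + m₂c₂) = 446.47 K.
ΔS₁ = m₁c₁ ln(T_f/T₁) = 30.0424 × ln(446.47/644) = -11.01 J/K.
ΔS₂ = m₂c₂ ln(T_f/T₂) = 143.112 × ln(446.47/405) = 13.95 J/K.
ΔS_total = -11.01 + 13.95 = 2.94 J/K.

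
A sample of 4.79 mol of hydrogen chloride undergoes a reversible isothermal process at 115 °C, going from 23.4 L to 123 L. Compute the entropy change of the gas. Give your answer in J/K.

ΔS_gas = 66.1 J/K

For an isothermal ideal gas ΔS_gas = nR ln(V₂/V₁) = 4.79 × 8.314 × ln(123/23.4) = 66.1 J/K.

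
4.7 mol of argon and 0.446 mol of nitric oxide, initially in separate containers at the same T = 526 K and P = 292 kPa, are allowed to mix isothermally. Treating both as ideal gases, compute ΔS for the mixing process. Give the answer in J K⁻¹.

Mole fractions: x_A = 4.7/5.15 = 0.913, x_B = 0.0867.
ΔS_mix = −R(n_A ln x_A + n_B ln x_B) = −8.314 × (4.7 ln 0.913 + 0.446 ln 0.0867) = 12.6 J/K.

ΔS_mix = 12.6 J/K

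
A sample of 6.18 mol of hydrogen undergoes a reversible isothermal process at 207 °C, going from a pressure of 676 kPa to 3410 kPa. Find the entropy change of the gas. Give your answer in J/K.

For an isothermal ideal gas ΔS_gas = nR ln(P₁/P₂) = 6.18 × 8.314 × ln(676/3410) = -83.1 J/K.

ΔS_gas = -83.1 J/K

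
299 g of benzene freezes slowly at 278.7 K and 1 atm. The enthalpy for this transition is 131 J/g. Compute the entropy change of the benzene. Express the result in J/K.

Heat released by the substance: Q = −mL = −299 × 131 = −39169 J.
At constant T, ΔS = Q_rev/T = −39169 / 278.7 = -141 J/K.

ΔS = -141 J/K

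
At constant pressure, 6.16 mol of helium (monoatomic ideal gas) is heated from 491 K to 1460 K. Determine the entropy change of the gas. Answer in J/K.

ΔS = 140 J/K

At constant pressure, ΔS = nC_p ln(T₂/T₁) with C_p = 5R/2 = 20.79 J mol⁻¹ K⁻¹.
ΔS = 6.16 × 20.79 × ln(1460/491) = 140 J/K.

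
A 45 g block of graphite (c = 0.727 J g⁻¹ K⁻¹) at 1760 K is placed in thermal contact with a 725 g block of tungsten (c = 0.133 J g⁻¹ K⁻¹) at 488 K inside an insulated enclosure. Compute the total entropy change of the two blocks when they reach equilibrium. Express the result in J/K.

Energy balance: T_f = (m₁c₁T₁ + m₂c₂T₂)/(m₁c₁ + m₂c₂) = 810.24 K.
ΔS₁ = m₁c₁ ln(T_f/T₁) = 32.715 × ln(810.24/1760) = -25.38 J/K.
ΔS₂ = m₂c₂ ln(T_f/T₂) = 96.425 × ln(810.24/488) = 48.89 J/K.
ΔS_total = -25.38 + 48.89 = 23.5 J/K.

ΔS_total = 23.5 J/K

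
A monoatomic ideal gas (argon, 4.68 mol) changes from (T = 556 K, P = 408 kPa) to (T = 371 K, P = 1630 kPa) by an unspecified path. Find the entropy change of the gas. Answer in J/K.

ΔS = -93.2 J/K

ΔS = nC_p ln(T₂/T₁) − nR ln(P₂/P₁), with C_p = 5R/2 = 20.79 J mol⁻¹ K⁻¹ for a monoatomic ideal gas.
ΔS = 4.68 × [20.79 × ln(371/556) − 8.314 × ln(1630/408)] = -93.2 J/K.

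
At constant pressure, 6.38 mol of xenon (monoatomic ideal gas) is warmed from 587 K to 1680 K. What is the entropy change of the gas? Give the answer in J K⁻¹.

At constant pressure, ΔS = nC_p ln(T₂/T₁) with C_p = 5R/2 = 20.79 J mol⁻¹ K⁻¹.
ΔS = 6.38 × 20.79 × ln(1680/587) = 139 J/K.

ΔS = 139 J/K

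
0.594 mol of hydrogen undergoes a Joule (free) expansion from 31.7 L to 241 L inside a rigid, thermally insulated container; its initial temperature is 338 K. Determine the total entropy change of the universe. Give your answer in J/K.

No heat is exchanged and no work is done, so the ideal-gas temperature stays constant.
Entropy is a state function; using a reversible isothermal path, ΔS_gas = nR ln(V₂/V₁) = 0.594 × 8.314 × ln(241/31.7) = 10 J/K.
The insulated surroundings exchange no heat, so ΔS_surr = 0 and ΔS_universe = ΔS_gas.

ΔS_universe = 10 J/K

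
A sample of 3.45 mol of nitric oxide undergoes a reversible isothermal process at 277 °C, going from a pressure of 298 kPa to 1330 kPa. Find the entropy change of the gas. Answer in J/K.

For an isothermal ideal gas ΔS_gas = nR ln(P₁/P₂) = 3.45 × 8.314 × ln(298/1330) = -42.9 J/K.

ΔS_gas = -42.9 J/K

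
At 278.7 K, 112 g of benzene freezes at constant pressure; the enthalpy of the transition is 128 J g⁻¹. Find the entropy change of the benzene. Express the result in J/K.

ΔS = -51.4 J/K

Heat released by the substance: Q = −mL = −112 × 128 = −14336 J.
At constant T, ΔS = Q_rev/T = −14336 / 278.7 = -51.4 J/K.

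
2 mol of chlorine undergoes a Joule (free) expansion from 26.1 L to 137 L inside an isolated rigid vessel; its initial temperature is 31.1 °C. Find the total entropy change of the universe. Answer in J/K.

ΔS_universe = 27.6 J/K

For an ideal gas in free expansion Q = 0 and W = 0, so T is unchanged.
Entropy is a state function; using a reversible isothermal path, ΔS_gas = nR ln(V₂/V₁) = 2 × 8.314 × ln(137/26.1) = 27.6 J/K.
The insulated surroundings exchange no heat, so ΔS_surr = 0 and ΔS_universe = ΔS_gas.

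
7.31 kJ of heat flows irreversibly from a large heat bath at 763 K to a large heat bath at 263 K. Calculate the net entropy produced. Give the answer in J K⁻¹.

ΔS_hot = −Q/T_H = −7310/763 = -9.581 J/K and ΔS_cold = +Q/T_C = 7310/263 = 27.79 J/K.
ΔS_total = -9.581 + 27.79 = 18.2 J/K, positive as the second law requires.

ΔS_total = 18.2 J/K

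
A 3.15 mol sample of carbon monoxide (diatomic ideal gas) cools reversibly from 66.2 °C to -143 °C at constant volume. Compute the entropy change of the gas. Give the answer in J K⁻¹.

In kelvin: T₁ = 339.35 K, T₂ = 130.15 K. At constant volume, ΔS = nC_V ln(T₂/T₁) with C_V = 5R/2 = 20.79 J mol⁻¹ K⁻¹.
ΔS = 3.15 × 20.79 × ln(130.15/339.35) = -62.7 J/K.

ΔS = -62.7 J/K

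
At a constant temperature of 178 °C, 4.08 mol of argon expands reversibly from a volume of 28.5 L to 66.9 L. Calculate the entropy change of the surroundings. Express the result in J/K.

For an isothermal ideal gas ΔS_gas = nR ln(V₂/V₁) = 4.08 × 8.314 × ln(66.9/28.5) = 28.9 J/K.
The process is reversible, so ΔS_surr = −ΔS_gas = -28.9 J/K and ΔS_universe = 0.

ΔS_surr = -28.9 J/K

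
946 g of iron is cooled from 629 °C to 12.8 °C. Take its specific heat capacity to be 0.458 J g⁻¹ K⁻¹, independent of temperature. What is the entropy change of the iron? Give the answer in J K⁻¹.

ΔS = -498 J/K

In kelvin: T₁ = 902.15 K, T₂ = 285.95 K. ΔS = ∫dQ_rev/T = m c ln(T₂/T₁) = 946 × 0.458 × ln(285.95/902.15) = -498 J/K.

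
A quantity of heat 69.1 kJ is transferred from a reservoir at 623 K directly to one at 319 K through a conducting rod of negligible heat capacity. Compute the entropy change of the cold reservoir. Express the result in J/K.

ΔS_cold = 217 J/K

The cold reservoir gains heat Q, so ΔS_cold = +Q/T_C = 69100/319 = 217 J/K.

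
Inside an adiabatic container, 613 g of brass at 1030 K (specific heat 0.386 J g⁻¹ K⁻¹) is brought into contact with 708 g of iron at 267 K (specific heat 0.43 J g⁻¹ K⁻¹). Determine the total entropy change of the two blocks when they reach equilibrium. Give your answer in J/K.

Energy balance: T_f = (m₁c₁T₁ + m₂c₂T₂)/(m₁c₁ + m₂c₂) = 600.68 K.
ΔS₁ = m₁c₁ ln(T_f/T₁) = 236.618 × ln(600.68/1030) = -127.6 J/K.
ΔS₂ = m₂c₂ ln(T_f/T₂) = 304.44 × ln(600.68/267) = 246.8 J/K.
ΔS_total = -127.6 + 246.8 = 119 J/K.

ΔS_total = 119 J/K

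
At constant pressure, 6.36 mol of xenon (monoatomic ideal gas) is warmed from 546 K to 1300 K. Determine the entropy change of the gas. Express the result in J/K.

At constant pressure, ΔS = nC_p ln(T₂/T₁) with C_p = 5R/2 = 20.79 J mol⁻¹ K⁻¹.
ΔS = 6.36 × 20.79 × ln(1300/546) = 115 J/K.

ΔS = 115 J/K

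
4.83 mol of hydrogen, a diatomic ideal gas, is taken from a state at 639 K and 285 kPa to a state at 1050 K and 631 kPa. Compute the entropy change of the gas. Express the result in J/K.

ΔS = nC_p ln(T₂/T₁) − nR ln(P₂/P₁), with C_p = 7R/2 = 29.1 J mol⁻¹ K⁻¹ for a diatomic ideal gas.
ΔS = 4.83 × [29.1 × ln(1050/639) − 8.314 × ln(631/285)] = 37.9 J/K.

ΔS = 37.9 J/K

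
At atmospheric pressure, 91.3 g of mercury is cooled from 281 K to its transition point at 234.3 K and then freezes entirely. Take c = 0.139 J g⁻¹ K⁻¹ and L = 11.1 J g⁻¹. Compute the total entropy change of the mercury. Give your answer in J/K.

ΔS = -6.63 J/K

Cooling step: ΔS₁ = m c ln(T_tr/T_i) = 91.3 × 0.139 × ln(234.3/281) = -2.307 J/K.
Phase change: ΔS₂ = −mL/T_tr = −91.3 × 11.1 / 234.3 = -4.325 J/K.
ΔS_total = (-2.307) + (-4.325) = -6.63 J/K.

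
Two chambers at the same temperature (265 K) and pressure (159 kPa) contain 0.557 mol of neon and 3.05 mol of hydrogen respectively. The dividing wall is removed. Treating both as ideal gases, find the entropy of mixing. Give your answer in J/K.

Mole fractions: x_A = 0.557/3.61 = 0.154, x_B = 0.846.
ΔS_mix = −R(n_A ln x_A + n_B ln x_B) = −8.314 × (0.557 ln 0.154 + 3.05 ln 0.846) = 12.9 J/K.

ΔS_mix = 12.9 J/K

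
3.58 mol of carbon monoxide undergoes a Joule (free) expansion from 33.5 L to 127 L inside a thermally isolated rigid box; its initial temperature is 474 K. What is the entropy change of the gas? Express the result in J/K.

ΔS_gas = 39.7 J/K

For an ideal gas in free expansion Q = 0 and W = 0, so T is unchanged.
Entropy is a state function; using a reversible isothermal path, ΔS_gas = nR ln(V₂/V₁) = 3.58 × 8.314 × ln(127/33.5) = 39.7 J/K.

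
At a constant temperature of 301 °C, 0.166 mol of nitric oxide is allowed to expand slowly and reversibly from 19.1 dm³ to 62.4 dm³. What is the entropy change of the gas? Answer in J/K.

For an isothermal ideal gas ΔS_gas = nR ln(V₂/V₁) = 0.166 × 8.314 × ln(62.4/19.1) = 1.63 J/K.

ΔS_gas = 1.63 J/K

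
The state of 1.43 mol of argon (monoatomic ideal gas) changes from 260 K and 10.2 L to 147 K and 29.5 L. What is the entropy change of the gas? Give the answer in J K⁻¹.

ΔS = 2.46 J/K

Entropy is a state function: ΔS = nC_V ln(T₂/T₁) + nR ln(V₂/V₁), with C_V = 3R/2 = 12.47 J mol⁻¹ K⁻¹ for a monoatomic ideal gas.
ΔS = 1.43 × [12.47 × ln(147/260) + 8.314 × ln(29.5/10.2)] = 2.46 J/K.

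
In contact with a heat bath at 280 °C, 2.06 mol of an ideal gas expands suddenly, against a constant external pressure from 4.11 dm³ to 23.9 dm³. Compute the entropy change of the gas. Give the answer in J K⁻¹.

ΔS_gas = 30.2 J/K

Entropy is a state function, so ΔS_gas depends only on the end states.
For an isothermal ideal gas ΔS_gas = nR ln(V₂/V₁) = 2.06 × 8.314 × ln(23.9/4.11) = 30.2 J/K.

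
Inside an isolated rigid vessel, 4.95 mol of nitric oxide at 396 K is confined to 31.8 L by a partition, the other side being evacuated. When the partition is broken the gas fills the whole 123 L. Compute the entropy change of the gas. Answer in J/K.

No heat is exchanged and no work is done, so the ideal-gas temperature stays constant.
Entropy is a state function; using a reversible isothermal path, ΔS_gas = nR ln(V₂/V₁) = 4.95 × 8.314 × ln(123/31.8) = 55.7 J/K.

ΔS_gas = 55.7 J/K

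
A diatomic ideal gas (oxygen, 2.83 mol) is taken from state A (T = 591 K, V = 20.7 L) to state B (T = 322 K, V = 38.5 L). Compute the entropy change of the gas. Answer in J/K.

Entropy is a state function: ΔS = nC_V ln(T₂/T₁) + nR ln(V₂/V₁), with C_V = 5R/2 = 20.79 J mol⁻¹ K⁻¹ for a diatomic ideal gas.
ΔS = 2.83 × [20.79 × ln(322/591) + 8.314 × ln(38.5/20.7)] = -21.1 J/K.

ΔS = -21.1 J/K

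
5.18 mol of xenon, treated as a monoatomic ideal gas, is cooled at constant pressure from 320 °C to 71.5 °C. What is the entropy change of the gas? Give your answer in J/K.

In kelvin: T₁ = 593.15 K, T₂ = 344.65 K. At constant pressure, ΔS = nC_p ln(T₂/T₁) with C_p = 5R/2 = 20.79 J mol⁻¹ K⁻¹.
ΔS = 5.18 × 20.79 × ln(344.65/593.15) = -58.5 J/K.

ΔS = -58.5 J/K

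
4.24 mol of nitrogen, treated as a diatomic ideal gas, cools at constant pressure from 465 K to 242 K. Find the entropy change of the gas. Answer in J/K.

ΔS = -80.6 J/K

At constant pressure, ΔS = nC_p ln(T₂/T₁) with C_p = 7R/2 = 29.1 J mol⁻¹ K⁻¹.
ΔS = 4.24 × 29.1 × ln(242/465) = -80.6 J/K.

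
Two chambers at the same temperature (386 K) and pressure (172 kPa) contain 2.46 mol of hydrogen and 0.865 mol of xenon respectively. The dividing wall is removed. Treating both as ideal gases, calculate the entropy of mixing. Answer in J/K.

ΔS_mix = 15.8 J/K

Mole fractions: x_A = 2.46/3.33 = 0.74, x_B = 0.26.
ΔS_mix = −R(n_A ln x_A + n_B ln x_B) = −8.314 × (2.46 ln 0.74 + 0.865 ln 0.26) = 15.8 J/K.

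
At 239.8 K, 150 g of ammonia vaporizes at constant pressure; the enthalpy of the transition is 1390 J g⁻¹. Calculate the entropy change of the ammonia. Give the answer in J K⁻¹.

ΔS = 869 J/K

Heat absorbed by the substance: Q = mL = 150 × 1390 = 208500 J.
At constant T, ΔS = Q_rev/T = 208500 / 239.8 = 869 J/K.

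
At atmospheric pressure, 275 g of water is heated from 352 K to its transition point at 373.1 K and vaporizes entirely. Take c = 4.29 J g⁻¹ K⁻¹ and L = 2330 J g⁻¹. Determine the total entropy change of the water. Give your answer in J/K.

ΔS = 1790 J/K

Warming step: ΔS₁ = m c ln(T_tr/T_i) = 275 × 4.29 × ln(373.1/352) = 68.68 J/K.
Phase change: ΔS₂ = +mL/T_tr = 275 × 2330 / 373.1 = 1717 J/K.
ΔS_total = (68.68) + (1717) = 1790 J/K.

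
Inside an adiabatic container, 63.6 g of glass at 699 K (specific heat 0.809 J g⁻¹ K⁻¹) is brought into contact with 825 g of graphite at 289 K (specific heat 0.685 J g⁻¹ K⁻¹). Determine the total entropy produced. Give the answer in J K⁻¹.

ΔS_total = 23.5 J/K

Energy balance: T_f = (m₁c₁T₁ + m₂c₂T₂)/(m₁c₁ + m₂c₂) = 323.21 K.
ΔS₁ = m₁c₁ ln(T_f/T₁) = 51.4524 × ln(323.21/699) = -39.69 J/K.
ΔS₂ = m₂c₂ ln(T_f/T₂) = 565.125 × ln(323.21/289) = 63.23 J/K.
ΔS_total = -39.69 + 63.23 = 23.5 J/K.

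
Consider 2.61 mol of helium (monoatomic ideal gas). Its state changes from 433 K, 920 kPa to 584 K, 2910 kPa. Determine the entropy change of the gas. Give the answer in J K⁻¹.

ΔS = nC_p ln(T₂/T₁) − nR ln(P₂/P₁), with C_p = 5R/2 = 20.79 J mol⁻¹ K⁻¹ for a monoatomic ideal gas.
ΔS = 2.61 × [20.79 × ln(584/433) − 8.314 × ln(2910/920)] = -8.76 J/K.

ΔS = -8.76 J/K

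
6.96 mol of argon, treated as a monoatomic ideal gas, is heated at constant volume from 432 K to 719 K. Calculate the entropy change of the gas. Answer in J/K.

At constant volume, ΔS = nC_V ln(T₂/T₁) with C_V = 3R/2 = 12.47 J mol⁻¹ K⁻¹.
ΔS = 6.96 × 12.47 × ln(719/432) = 44.2 J/K.

ΔS = 44.2 J/K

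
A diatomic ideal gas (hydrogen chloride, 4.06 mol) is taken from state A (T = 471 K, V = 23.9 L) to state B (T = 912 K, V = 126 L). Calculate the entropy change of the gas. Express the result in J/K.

ΔS = 112 J/K

Entropy is a state function: ΔS = nC_V ln(T₂/T₁) + nR ln(V₂/V₁), with C_V = 5R/2 = 20.79 J mol⁻¹ K⁻¹ for a diatomic ideal gas.
ΔS = 4.06 × [20.79 × ln(912/471) + 8.314 × ln(126/23.9)] = 112 J/K.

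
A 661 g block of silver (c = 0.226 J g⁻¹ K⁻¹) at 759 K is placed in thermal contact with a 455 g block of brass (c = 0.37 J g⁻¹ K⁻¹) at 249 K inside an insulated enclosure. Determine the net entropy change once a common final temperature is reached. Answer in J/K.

Energy balance: T_f = (m₁c₁T₁ + m₂c₂T₂)/(m₁c₁ + m₂c₂) = 488.78 K.
ΔS₁ = m₁c₁ ln(T_f/T₁) = 149.386 × ln(488.78/759) = -65.74 J/K.
ΔS₂ = m₂c₂ ln(T_f/T₂) = 168.35 × ln(488.78/249) = 113.5 J/K.
ΔS_total = -65.74 + 113.5 = 47.8 J/K.

ΔS_total = 47.8 J/K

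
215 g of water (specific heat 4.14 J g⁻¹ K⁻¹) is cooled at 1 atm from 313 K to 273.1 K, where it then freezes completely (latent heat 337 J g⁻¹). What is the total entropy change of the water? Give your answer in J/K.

Cooling step: ΔS₁ = m c ln(T_tr/T_i) = 215 × 4.14 × ln(273.1/313) = -121.4 J/K.
Phase change: ΔS₂ = −mL/T_tr = −215 × 337 / 273.1 = -265.3 J/K.
ΔS_total = (-121.4) + (-265.3) = -387 J/K.

ΔS = -387 J/K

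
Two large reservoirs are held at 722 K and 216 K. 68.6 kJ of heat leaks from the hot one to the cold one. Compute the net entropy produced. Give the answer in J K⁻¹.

ΔS_total = 223 J/K

ΔS_hot = −Q/T_H = −68600/722 = -95.01 J/K and ΔS_cold = +Q/T_C = 68600/216 = 317.6 J/K.
ΔS_total = -95.01 + 317.6 = 223 J/K, positive as the second law requires.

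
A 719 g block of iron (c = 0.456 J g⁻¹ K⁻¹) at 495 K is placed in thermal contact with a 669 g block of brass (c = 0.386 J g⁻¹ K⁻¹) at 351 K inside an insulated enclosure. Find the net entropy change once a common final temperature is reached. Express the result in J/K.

ΔS_total = 8.38 J/K

Energy balance: T_f = (m₁c₁T₁ + m₂c₂T₂)/(m₁c₁ + m₂c₂) = 431.55 K.
ΔS₁ = m₁c₁ ln(T_f/T₁) = 327.864 × ln(431.55/495) = -44.97 J/K.
ΔS₂ = m₂c₂ ln(T_f/T₂) = 258.234 × ln(431.55/351) = 53.35 J/K.
ΔS_total = -44.97 + 53.35 = 8.38 J/K.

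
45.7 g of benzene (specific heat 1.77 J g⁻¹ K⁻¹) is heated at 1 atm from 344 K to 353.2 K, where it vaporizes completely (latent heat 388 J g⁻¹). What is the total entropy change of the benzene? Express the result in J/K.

ΔS = 52.3 J/K

Warming step: ΔS₁ = m c ln(T_tr/T_i) = 45.7 × 1.77 × ln(353.2/344) = 2.135 J/K.
Phase change: ΔS₂ = +mL/T_tr = 45.7 × 388 / 353.2 = 50.2 J/K.
ΔS_total = (2.135) + (50.2) = 52.3 J/K.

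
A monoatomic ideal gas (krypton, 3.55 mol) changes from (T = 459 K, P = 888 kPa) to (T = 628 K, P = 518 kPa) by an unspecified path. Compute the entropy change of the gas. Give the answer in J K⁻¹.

ΔS = 39 J/K

ΔS = nC_p ln(T₂/T₁) − nR ln(P₂/P₁), with C_p = 5R/2 = 20.79 J mol⁻¹ K⁻¹ for a monoatomic ideal gas.
ΔS = 3.55 × [20.79 × ln(628/459) − 8.314 × ln(518/888)] = 39 J/K.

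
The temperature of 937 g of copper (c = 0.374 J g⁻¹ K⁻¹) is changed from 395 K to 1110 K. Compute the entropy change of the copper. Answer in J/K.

ΔS = 362 J/K

ΔS = ∫dQ_rev/T = m c ln(T₂/T₁) = 937 × 0.374 × ln(1110/395) = 362 J/K.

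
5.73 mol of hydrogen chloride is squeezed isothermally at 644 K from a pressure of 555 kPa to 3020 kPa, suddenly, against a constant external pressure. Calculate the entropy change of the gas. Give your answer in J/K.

Entropy is a state function, so ΔS_gas depends only on the end states.
For an isothermal ideal gas ΔS_gas = nR ln(P₁/P₂) = 5.73 × 8.314 × ln(555/3020) = -80.7 J/K.

ΔS_gas = -80.7 J/K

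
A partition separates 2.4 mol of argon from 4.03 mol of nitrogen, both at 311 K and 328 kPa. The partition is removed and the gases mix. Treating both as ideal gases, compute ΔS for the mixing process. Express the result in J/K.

ΔS_mix = 35.3 J/K

Mole fractions: x_A = 2.4/6.43 = 0.373, x_B = 0.627.
ΔS_mix = −R(n_A ln x_A + n_B ln x_B) = −8.314 × (2.4 ln 0.373 + 4.03 ln 0.627) = 35.3 J/K.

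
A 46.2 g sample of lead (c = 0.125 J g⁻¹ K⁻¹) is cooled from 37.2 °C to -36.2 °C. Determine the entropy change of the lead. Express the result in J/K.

ΔS = -1.56 J/K

In kelvin: T₁ = 310.35 K, T₂ = 236.95 K. ΔS = ∫dQ_rev/T = m c ln(T₂/T₁) = 46.2 × 0.125 × ln(236.95/310.35) = -1.56 J/K.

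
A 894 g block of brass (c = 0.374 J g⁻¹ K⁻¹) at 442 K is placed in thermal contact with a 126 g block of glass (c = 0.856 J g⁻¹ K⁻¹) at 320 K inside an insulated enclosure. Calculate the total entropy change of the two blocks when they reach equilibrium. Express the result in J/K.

Energy balance: T_f = (m₁c₁T₁ + m₂c₂T₂)/(m₁c₁ + m₂c₂) = 412.24 K.
ΔS₁ = m₁c₁ ln(T_f/T₁) = 334.356 × ln(412.24/442) = -23.3 J/K.
ΔS₂ = m₂c₂ ln(T_f/T₂) = 107.856 × ln(412.24/320) = 27.32 J/K.
ΔS_total = -23.3 + 27.32 = 4.02 J/K.

ΔS_total = 4.02 J/K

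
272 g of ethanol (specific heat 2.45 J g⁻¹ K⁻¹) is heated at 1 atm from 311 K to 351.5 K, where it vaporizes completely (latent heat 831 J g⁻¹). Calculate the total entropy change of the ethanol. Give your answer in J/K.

Warming step: ΔS₁ = m c ln(T_tr/T_i) = 272 × 2.45 × ln(351.5/311) = 81.58 J/K.
Phase change: ΔS₂ = +mL/T_tr = 272 × 831 / 351.5 = 643 J/K.
ΔS_total = (81.58) + (643) = 725 J/K.

ΔS = 725 J/K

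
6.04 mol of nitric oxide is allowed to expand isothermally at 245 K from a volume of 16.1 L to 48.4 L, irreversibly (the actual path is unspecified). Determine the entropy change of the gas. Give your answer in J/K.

ΔS_gas = 55.3 J/K

Entropy is a state function, so ΔS_gas depends only on the end states.
For an isothermal ideal gas ΔS_gas = nR ln(V₂/V₁) = 6.04 × 8.314 × ln(48.4/16.1) = 55.3 J/K.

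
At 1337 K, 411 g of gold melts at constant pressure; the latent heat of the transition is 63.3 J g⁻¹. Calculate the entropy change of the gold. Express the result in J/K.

Heat absorbed by the substance: Q = mL = 411 × 63.3 = 26016.3 J.
At constant T, ΔS = Q_rev/T = 26016.3 / 1337 = 19.5 J/K.

ΔS = 19.5 J/K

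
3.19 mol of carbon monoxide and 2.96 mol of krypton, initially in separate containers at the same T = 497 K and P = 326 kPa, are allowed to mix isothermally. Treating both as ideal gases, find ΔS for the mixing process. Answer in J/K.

ΔS_mix = 35.4 J/K

Mole fractions: x_A = 3.19/6.15 = 0.519, x_B = 0.481.
ΔS_mix = −R(n_A ln x_A + n_B ln x_B) = −8.314 × (3.19 ln 0.519 + 2.96 ln 0.481) = 35.4 J/K.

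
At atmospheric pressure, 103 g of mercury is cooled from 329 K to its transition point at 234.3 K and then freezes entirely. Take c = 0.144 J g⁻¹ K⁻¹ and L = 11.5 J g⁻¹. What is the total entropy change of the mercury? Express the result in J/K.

Cooling step: ΔS₁ = m c ln(T_tr/T_i) = 103 × 0.144 × ln(234.3/329) = -5.035 J/K.
Phase change: ΔS₂ = −mL/T_tr = −103 × 11.5 / 234.3 = -5.055 J/K.
ΔS_total = (-5.035) + (-5.055) = -10.1 J/K.

ΔS = -10.1 J/K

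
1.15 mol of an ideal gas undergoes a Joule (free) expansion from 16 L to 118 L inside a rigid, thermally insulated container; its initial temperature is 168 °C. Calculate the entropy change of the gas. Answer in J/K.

ΔS_gas = 19.1 J/K

No heat is exchanged and no work is done, so the ideal-gas temperature stays constant.
Entropy is a state function; using a reversible isothermal path, ΔS_gas = nR ln(V₂/V₁) = 1.15 × 8.314 × ln(118/16) = 19.1 J/K.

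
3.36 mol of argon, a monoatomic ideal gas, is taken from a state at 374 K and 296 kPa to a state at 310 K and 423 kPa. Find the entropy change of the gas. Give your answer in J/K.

ΔS = -23.1 J/K

ΔS = nC_p ln(T₂/T₁) − nR ln(P₂/P₁), with C_p = 5R/2 = 20.79 J mol⁻¹ K⁻¹ for a monoatomic ideal gas.
ΔS = 3.36 × [20.79 × ln(310/374) − 8.314 × ln(423/296)] = -23.1 J/K.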